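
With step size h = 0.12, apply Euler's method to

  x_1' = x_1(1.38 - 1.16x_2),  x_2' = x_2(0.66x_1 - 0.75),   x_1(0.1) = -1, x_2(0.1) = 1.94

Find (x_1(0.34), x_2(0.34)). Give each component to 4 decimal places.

-0.8429, 1.3524

Euler on (x_1,x_2): x_1_{n+1} = x_1_n + h·x_1', x_2_{n+1} = x_2_n + h·x_2'.
0.100000: (-1.000000, 1.940000); f=(0.870400, -2.735400) → (-0.895552, 1.611752)
0.220000: (-0.895552, 1.611752); f=(0.438491, -2.161463) → (-0.842933, 1.352376)
(x_1(0.34), x_2(0.34)) ≈ (-0.8429, 1.3524)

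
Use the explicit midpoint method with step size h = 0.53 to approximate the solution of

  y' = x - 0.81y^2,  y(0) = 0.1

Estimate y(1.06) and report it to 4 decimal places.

0.6006

Midpoint: k1 = f(x_n, y_n); k2 = f(x_n + h/2, y_n + (h/2)·k1); y_{n+1} = y_n + h·k2.
x=0.000000, y=0.100000:
  k1 = f(0.000000, 0.100000) = -0.008100
  k2 = f(0.265000, 0.097854) = 0.257244
  y ← 0.100000 + 0.53·0.257244 = 0.236339
x=0.530000, y=0.236339:
  k1 = f(0.530000, 0.236339) = 0.484756
  k2 = f(0.795000, 0.364800) = 0.687206
  y ← 0.236339 + 0.53·0.687206 = 0.600559
y(1.06) ≈ 0.6006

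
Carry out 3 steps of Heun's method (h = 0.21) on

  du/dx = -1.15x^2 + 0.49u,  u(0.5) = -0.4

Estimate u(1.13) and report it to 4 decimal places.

-1.1146

Heun: k1 = f(x_n, u_n); k2 = f(x_n + h, u_n + h·k1); u_{n+1} = u_n + (h/2)·(k1 + k2).
x=0.500000, u=-0.400000:
  k1 = f(0.500000, -0.400000) = -0.483500
  k2 = f(0.710000, -0.501535) = -0.825467
  u ← -0.400000 + (0.21/2)·(-0.483500 + (-0.825467)) = -0.537442
x=0.710000, u=-0.537442:
  k1 = f(0.710000, -0.537442) = -0.843061
  k2 = f(0.920000, -0.714484) = -1.323457
  u ← -0.537442 + (0.21/2)·(-0.843061 + (-1.323457)) = -0.764926
x=0.920000, u=-0.764926:
  k1 = f(0.920000, -0.764926) = -1.348174
  k2 = f(1.130000, -1.048043) = -1.981976
  u ← -0.764926 + (0.21/2)·(-1.348174 + (-1.981976)) = -1.114592
u(1.13) ≈ -1.1146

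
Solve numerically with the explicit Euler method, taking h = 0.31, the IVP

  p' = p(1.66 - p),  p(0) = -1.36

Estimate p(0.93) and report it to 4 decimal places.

Euler: p_{n+1} = p_n + h·f(t_n, p_n).
t=0.000000, p=-1.360000: f=-4.107200 → p ← -1.360000 + 0.31·(-4.107200) = -2.633232
t=0.310000, p=-2.633232: f=-11.305076 → p ← -2.633232 + 0.31·(-11.305076) = -6.137806
t=0.620000, p=-6.137806: f=-47.861414 → p ← -6.137806 + 0.31·(-47.861414) = -20.974844
p(0.93) ≈ -20.9748

-20.9748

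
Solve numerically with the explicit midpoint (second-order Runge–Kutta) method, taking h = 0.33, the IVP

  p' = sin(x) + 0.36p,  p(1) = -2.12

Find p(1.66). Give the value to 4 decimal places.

Midpoint: k1 = f(x_n, p_n); k2 = f(x_n + h/2, p_n + (h/2)·k1); p_{n+1} = p_n + h·k2.
x=1.000000, p=-2.120000:
  k1 = f(1.000000, -2.120000) = 0.078271
  k2 = f(1.165000, -2.107085) = 0.160238
  p ← -2.120000 + 0.33·0.160238 = -2.067122
x=1.330000, p=-2.067122:
  k1 = f(1.330000, -2.067122) = 0.226985
  k2 = f(1.495000, -2.029669) = 0.266448
  p ← -2.067122 + 0.33·0.266448 = -1.979194
p(1.66) ≈ -1.9792

-1.9792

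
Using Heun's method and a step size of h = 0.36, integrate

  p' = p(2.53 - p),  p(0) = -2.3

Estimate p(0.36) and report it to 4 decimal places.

-14.3108

Heun: k1 = f(x_n, p_n); k2 = f(x_n + h, p_n + h·k1); p_{n+1} = p_n + (h/2)·(k1 + k2).
x=0.000000, p=-2.300000:
  k1 = f(0.000000, -2.300000) = -11.109000
  k2 = f(0.360000, -6.299240) = -55.617502
  p ← -2.300000 + (0.36/2)·(-11.109000 + (-55.617502)) = -14.310770
p(0.36) ≈ -14.3108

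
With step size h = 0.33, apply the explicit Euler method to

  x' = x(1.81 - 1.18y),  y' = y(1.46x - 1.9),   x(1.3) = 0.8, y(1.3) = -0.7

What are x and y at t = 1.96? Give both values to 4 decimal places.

Euler on (x,y): x_{n+1} = x_n + h·x', y_{n+1} = y_n + h·y'.
1.300000: (0.800000, -0.700000); f=(2.108800, 0.512400) → (1.495904, -0.530908)
1.630000: (1.495904, -0.530908); f=(3.644727, -0.150788) → (2.698664, -0.580668)
(x(1.96), y(1.96)) ≈ (2.6987, -0.5807)

2.6987, -0.5807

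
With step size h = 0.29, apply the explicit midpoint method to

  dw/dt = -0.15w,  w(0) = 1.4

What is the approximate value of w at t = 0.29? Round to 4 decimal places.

1.3404

Midpoint: k1 = f(t_n, w_n); k2 = f(t_n + h/2, w_n + (h/2)·k1); w_{n+1} = w_n + h·k2.
t=0.000000, w=1.400000:
  k1 = f(0.000000, 1.400000) = -0.210000
  k2 = f(0.145000, 1.369550) = -0.205432
  w ← 1.400000 + 0.29·(-0.205432) = 1.340425
w(0.29) ≈ 1.3404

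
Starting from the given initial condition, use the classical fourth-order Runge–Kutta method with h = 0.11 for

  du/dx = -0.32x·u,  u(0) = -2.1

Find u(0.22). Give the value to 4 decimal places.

RK4: k1 = f(x_n, u_n); k2 = f(x_n + h/2, u_n + (h/2)·k1); k3 = f(x_n + h/2, u_n + (h/2)·k2); k4 = f(x_n + h, u_n + h·k3); u_{n+1} = u_n + (h/6)·(k1 + 2k2 + 2k3 + k4).
x=0.000000, u=-2.100000:
  k1 = f(0.000000, -2.100000) = 0.000000
  k2 = f(0.055000, -2.100000) = 0.036960
  k3 = f(0.055000, -2.097967) = 0.036924
  k4 = f(0.110000, -2.095938) = 0.073777
  u ← -2.100000 + (0.11/6)·(k1 + 2k2 + 2k3 + k4) = -2.095938
x=0.110000, u=-2.095938:
  k1 = f(0.110000, -2.095938) = 0.073777
  k2 = f(0.165000, -2.091881) = 0.110451
  k3 = f(0.165000, -2.089864) = 0.110345
  k4 = f(0.220000, -2.083800) = 0.146700
  u ← -2.095938 + (0.11/6)·(k1 + 2k2 + 2k3 + k4) = -2.083800
u(0.22) ≈ -2.0838

-2.0838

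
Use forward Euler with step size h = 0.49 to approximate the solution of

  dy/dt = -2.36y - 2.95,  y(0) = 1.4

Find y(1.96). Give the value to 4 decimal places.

-1.2484

Euler: y_{n+1} = y_n + h·f(t_n, y_n).
t=0.000000, y=1.400000: f=-6.254000 → y ← 1.400000 + 0.49·(-6.254000) = -1.664460
t=0.490000, y=-1.664460: f=0.978126 → y ← -1.664460 + 0.49·0.978126 = -1.185178
t=0.980000, y=-1.185178: f=-0.152979 → y ← -1.185178 + 0.49·(-0.152979) = -1.260138
t=1.470000, y=-1.260138: f=0.023926 → y ← -1.260138 + 0.49·0.023926 = -1.248414
y(1.96) ≈ -1.2484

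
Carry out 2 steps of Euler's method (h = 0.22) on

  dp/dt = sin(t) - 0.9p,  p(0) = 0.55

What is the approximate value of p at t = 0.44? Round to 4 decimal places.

Euler: p_{n+1} = p_n + h·f(t_n, p_n).
t=0.000000, p=0.550000: f=-0.495000 → p ← 0.550000 + 0.22·(-0.495000) = 0.441100
t=0.220000, p=0.441100: f=-0.178760 → p ← 0.441100 + 0.22·(-0.178760) = 0.401773
p(0.44) ≈ 0.4018

0.4018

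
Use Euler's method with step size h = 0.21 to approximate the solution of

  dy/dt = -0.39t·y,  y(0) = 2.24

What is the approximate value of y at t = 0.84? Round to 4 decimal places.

Euler: y_{n+1} = y_n + h·f(t_n, y_n).
t=0.000000, y=2.240000: f=0.000000 → y ← 2.240000 + 0.21·0.000000 = 2.240000
t=0.210000, y=2.240000: f=-0.183456 → y ← 2.240000 + 0.21·(-0.183456) = 2.201474
t=0.420000, y=2.201474: f=-0.360601 → y ← 2.201474 + 0.21·(-0.360601) = 2.125748
t=0.630000, y=2.125748: f=-0.522296 → y ← 2.125748 + 0.21·(-0.522296) = 2.016066
y(0.84) ≈ 2.0161

2.0161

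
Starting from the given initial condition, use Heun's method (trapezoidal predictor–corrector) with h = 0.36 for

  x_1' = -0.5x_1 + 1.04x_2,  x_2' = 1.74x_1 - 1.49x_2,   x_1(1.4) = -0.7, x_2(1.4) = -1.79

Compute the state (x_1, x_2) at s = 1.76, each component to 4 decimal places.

Heun on (x_1,x_2): k1 = f(s_n, state_n); k2 = f(s_n + h, state_n + h·k1); state_{n+1} = state_n + (h/2)·(k1 + k2).
1.400000: (-0.700000, -1.790000)
  k1 = (-1.511600, 1.449100)
  predictor → (-1.244176, -1.268324)
  k2 = (-0.696969, -0.275063)
  → (-1.097542, -1.578673)
(x_1(1.76), x_2(1.76)) ≈ (-1.0975, -1.5787)

-1.0975, -1.5787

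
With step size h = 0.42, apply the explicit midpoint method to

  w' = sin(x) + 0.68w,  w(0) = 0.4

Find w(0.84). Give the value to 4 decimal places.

Midpoint: k1 = f(x_n, w_n); k2 = f(x_n + h/2, w_n + (h/2)·k1); w_{n+1} = w_n + h·k2.
x=0.000000, w=0.400000:
  k1 = f(0.000000, 0.400000) = 0.272000
  k2 = f(0.210000, 0.457120) = 0.519301
  w ← 0.400000 + 0.42·0.519301 = 0.618107
x=0.420000, w=0.618107:
  k1 = f(0.420000, 0.618107) = 0.828073
  k2 = f(0.630000, 0.792002) = 1.127706
  w ← 0.618107 + 0.42·1.127706 = 1.091743
w(0.84) ≈ 1.0917

1.0917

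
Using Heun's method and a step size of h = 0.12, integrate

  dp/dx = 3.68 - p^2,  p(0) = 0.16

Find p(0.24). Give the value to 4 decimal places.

0.9425

Heun: k1 = f(x_n, p_n); k2 = f(x_n + h, p_n + h·k1); p_{n+1} = p_n + (h/2)·(k1 + k2).
x=0.000000, p=0.160000:
  k1 = f(0.000000, 0.160000) = 3.654400
  k2 = f(0.120000, 0.598528) = 3.321764
  p ← 0.160000 + (0.12/2)·(3.654400 + 3.321764) = 0.578570
x=0.120000, p=0.578570:
  k1 = f(0.120000, 0.578570) = 3.345257
  k2 = f(0.240000, 0.980001) = 2.719599
  p ← 0.578570 + (0.12/2)·(3.345257 + 2.719599) = 0.942461
p(0.24) ≈ 0.9425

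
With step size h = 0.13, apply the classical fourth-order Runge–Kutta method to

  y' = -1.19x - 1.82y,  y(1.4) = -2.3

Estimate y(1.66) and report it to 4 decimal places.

RK4: k1 = f(x_n, y_n); k2 = f(x_n + h/2, y_n + (h/2)·k1); k3 = f(x_n + h/2, y_n + (h/2)·k2); k4 = f(x_n + h, y_n + h·k3); y_{n+1} = y_n + (h/6)·(k1 + 2k2 + 2k3 + k4).
x=1.400000, y=-2.300000:
  k1 = f(1.400000, -2.300000) = 2.520000
  k2 = f(1.465000, -2.136200) = 2.144534
  k3 = f(1.465000, -2.160605) = 2.188952
  k4 = f(1.530000, -2.015436) = 1.847394
  y ← -2.300000 + (0.13/6)·(k1 + 2k2 + 2k3 + k4) = -2.017589
x=1.530000, y=-2.017589:
  k1 = f(1.530000, -2.017589) = 1.851312
  k2 = f(1.595000, -1.897254) = 1.554951
  k3 = f(1.595000, -1.916517) = 1.590011
  k4 = f(1.660000, -1.810887) = 1.320415
  y ← -2.017589 + (0.13/6)·(k1 + 2k2 + 2k3 + k4) = -1.812586
y(1.66) ≈ -1.8126

-1.8126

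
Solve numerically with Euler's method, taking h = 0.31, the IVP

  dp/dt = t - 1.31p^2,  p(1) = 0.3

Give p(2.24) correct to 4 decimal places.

1.2017

Euler: p_{n+1} = p_n + h·f(t_n, p_n).
t=1.000000, p=0.300000: f=0.882100 → p ← 0.300000 + 0.31·0.882100 = 0.573451
t=1.310000, p=0.573451: f=0.879212 → p ← 0.573451 + 0.31·0.879212 = 0.846007
t=1.620000, p=0.846007: f=0.682397 → p ← 0.846007 + 0.31·0.682397 = 1.057550
t=1.930000, p=1.057550: f=0.464881 → p ← 1.057550 + 0.31·0.464881 = 1.201663
p(2.24) ≈ 1.2017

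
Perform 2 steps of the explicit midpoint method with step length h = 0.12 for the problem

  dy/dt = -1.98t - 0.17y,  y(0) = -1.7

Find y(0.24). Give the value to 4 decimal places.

Midpoint: k1 = f(t_n, y_n); k2 = f(t_n + h/2, y_n + (h/2)·k1); y_{n+1} = y_n + h·k2.
t=0.000000, y=-1.700000:
  k1 = f(0.000000, -1.700000) = 0.289000
  k2 = f(0.060000, -1.682660) = 0.167252
  y ← -1.700000 + 0.12·0.167252 = -1.679930
t=0.120000, y=-1.679930:
  k1 = f(0.120000, -1.679930) = 0.047988
  k2 = f(0.180000, -1.677050) = -0.071301
  y ← -1.679930 + 0.12·(-0.071301) = -1.688486
y(0.24) ≈ -1.6885

-1.6885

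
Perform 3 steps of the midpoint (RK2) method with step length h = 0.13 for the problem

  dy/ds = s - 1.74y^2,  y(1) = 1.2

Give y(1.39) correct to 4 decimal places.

0.9524

Midpoint: k1 = f(s_n, y_n); k2 = f(s_n + h/2, y_n + (h/2)·k1); y_{n+1} = y_n + h·k2.
s=1.000000, y=1.200000:
  k1 = f(1.000000, 1.200000) = -1.505600
  k2 = f(1.065000, 1.102136) = -1.048585
  y ← 1.200000 + 0.13·(-1.048585) = 1.063684
s=1.130000, y=1.063684:
  k1 = f(1.130000, 1.063684) = -0.838677
  k2 = f(1.195000, 1.009170) = -0.577058
  y ← 1.063684 + 0.13·(-0.577058) = 0.988666
s=1.260000, y=0.988666:
  k1 = f(1.260000, 0.988666) = -0.440783
  k2 = f(1.325000, 0.960016) = -0.278636
  y ← 0.988666 + 0.13·(-0.278636) = 0.952444
y(1.39) ≈ 0.9524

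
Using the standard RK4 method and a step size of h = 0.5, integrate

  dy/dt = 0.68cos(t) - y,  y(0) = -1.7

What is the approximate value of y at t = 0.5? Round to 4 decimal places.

-0.7766

RK4: k1 = f(t_n, y_n); k2 = f(t_n + h/2, y_n + (h/2)·k1); k3 = f(t_n + h/2, y_n + (h/2)·k2); k4 = f(t_n + h, y_n + h·k3); y_{n+1} = y_n + (h/6)·(k1 + 2k2 + 2k3 + k4).
t=0.000000, y=-1.700000:
  k1 = f(0.000000, -1.700000) = 2.380000
  k2 = f(0.250000, -1.105000) = 1.763860
  k3 = f(0.250000, -1.259035) = 1.917895
  k4 = f(0.500000, -0.741052) = 1.337808
  y ← -1.700000 + (0.5/6)·(k1 + 2k2 + 2k3 + k4) = -0.776557
y(0.5) ≈ -0.7766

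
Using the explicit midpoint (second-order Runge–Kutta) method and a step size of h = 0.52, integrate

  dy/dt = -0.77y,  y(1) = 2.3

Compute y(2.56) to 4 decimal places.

0.7224

Midpoint: k1 = f(t_n, y_n); k2 = f(t_n + h/2, y_n + (h/2)·k1); y_{n+1} = y_n + h·k2.
t=1.000000, y=2.300000:
  k1 = f(1.000000, 2.300000) = -1.771000
  k2 = f(1.260000, 1.839540) = -1.416446
  y ← 2.300000 + 0.52·(-1.416446) = 1.563448
t=1.520000, y=1.563448:
  k1 = f(1.520000, 1.563448) = -1.203855
  k2 = f(1.780000, 1.250446) = -0.962843
  y ← 1.563448 + 0.52·(-0.962843) = 1.062770
t=2.040000, y=1.062770:
  k1 = f(2.040000, 1.062770) = -0.818333
  k2 = f(2.300000, 0.850003) = -0.654502
  y ← 1.062770 + 0.52·(-0.654502) = 0.722428
y(2.56) ≈ 0.7224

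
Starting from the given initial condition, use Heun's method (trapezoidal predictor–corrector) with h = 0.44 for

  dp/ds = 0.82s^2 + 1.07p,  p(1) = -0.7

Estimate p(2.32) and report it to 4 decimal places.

2.6174

Heun: k1 = f(s_n, p_n); k2 = f(s_n + h, p_n + h·k1); p_{n+1} = p_n + (h/2)·(k1 + k2).
s=1.000000, p=-0.700000:
  k1 = f(1.000000, -0.700000) = 0.071000
  k2 = f(1.440000, -0.668760) = 0.984779
  p ← -0.700000 + (0.44/2)·(0.071000 + 0.984779) = -0.467729
s=1.440000, p=-0.467729:
  k1 = f(1.440000, -0.467729) = 1.199882
  k2 = f(1.880000, 0.060220) = 2.962643
  p ← -0.467729 + (0.44/2)·(1.199882 + 2.962643) = 0.448027
s=1.880000, p=0.448027:
  k1 = f(1.880000, 0.448027) = 3.377597
  k2 = f(2.320000, 1.934169) = 6.483129
  p ← 0.448027 + (0.44/2)·(3.377597 + 6.483129) = 2.617387
p(2.32) ≈ 2.6174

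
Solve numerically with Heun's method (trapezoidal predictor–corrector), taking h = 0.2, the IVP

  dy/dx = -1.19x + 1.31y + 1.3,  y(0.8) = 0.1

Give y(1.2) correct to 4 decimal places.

0.2403

Heun: k1 = f(x_n, y_n); k2 = f(x_n + h, y_n + h·k1); y_{n+1} = y_n + (h/2)·(k1 + k2).
x=0.800000, y=0.100000:
  k1 = f(0.800000, 0.100000) = 0.479000
  k2 = f(1.000000, 0.195800) = 0.366498
  y ← 0.100000 + (0.2/2)·(0.479000 + 0.366498) = 0.184550
x=1.000000, y=0.184550:
  k1 = f(1.000000, 0.184550) = 0.351760
  k2 = f(1.200000, 0.254902) = 0.205921
  y ← 0.184550 + (0.2/2)·(0.351760 + 0.205921) = 0.240318
y(1.2) ≈ 0.2403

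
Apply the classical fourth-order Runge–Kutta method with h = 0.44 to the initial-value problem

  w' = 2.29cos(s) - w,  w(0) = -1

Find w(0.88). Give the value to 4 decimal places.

RK4: k1 = f(s_n, w_n); k2 = f(s_n + h/2, w_n + (h/2)·k1); k3 = f(s_n + h/2, w_n + (h/2)·k2); k4 = f(s_n + h, w_n + h·k3); w_{n+1} = w_n + (h/6)·(k1 + 2k2 + 2k3 + k4).
s=0.000000, w=-1.000000:
  k1 = f(0.000000, -1.000000) = 3.290000
  k2 = f(0.220000, -0.276200) = 2.511005
  k3 = f(0.220000, -0.447579) = 2.682384
  k4 = f(0.440000, 0.180249) = 1.891632
  w ← -1.000000 + (0.44/6)·(k1 + 2k2 + 2k3 + k4) = 0.141683
s=0.440000, w=0.141683:
  k1 = f(0.440000, 0.141683) = 1.930198
  k2 = f(0.660000, 0.566327) = 1.242755
  k3 = f(0.660000, 0.415090) = 1.393993
  k4 = f(0.880000, 0.755040) = 0.704036
  w ← 0.141683 + (0.44/6)·(k1 + 2k2 + 2k3 + k4) = 0.721584
w(0.88) ≈ 0.7216

0.7216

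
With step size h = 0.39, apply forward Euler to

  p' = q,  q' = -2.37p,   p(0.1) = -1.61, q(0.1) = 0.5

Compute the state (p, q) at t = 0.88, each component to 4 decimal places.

Euler on (p,q): p_{n+1} = p_n + h·p', q_{n+1} = q_n + h·q'.
0.100000: (-1.610000, 0.500000); f=(0.500000, 3.815700) → (-1.415000, 1.988123)
0.490000: (-1.415000, 1.988123); f=(1.988123, 3.353550) → (-0.639632, 3.296008)
(p(0.88), q(0.88)) ≈ (-0.6396, 3.2960)

-0.6396, 3.2960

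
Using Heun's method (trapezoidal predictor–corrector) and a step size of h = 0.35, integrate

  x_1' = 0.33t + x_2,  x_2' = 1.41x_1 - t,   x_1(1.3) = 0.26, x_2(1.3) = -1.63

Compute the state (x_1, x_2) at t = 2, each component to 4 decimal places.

-0.8472, -2.9940

Heun on (x_1,x_2): k1 = f(t_n, state_n); k2 = f(t_n + h, state_n + h·k1); state_{n+1} = state_n + (h/2)·(k1 + k2).
1.300000: (0.260000, -1.630000)
  k1 = (-1.201000, -0.933400)
  predictor → (-0.160350, -1.956690)
  k2 = (-1.412190, -1.876093)
  → (-0.197308, -2.121661)
1.650000: (-0.197308, -2.121661)
  k1 = (-1.577161, -1.928205)
  predictor → (-0.749315, -2.796533)
  k2 = (-2.136533, -3.056534)
  → (-0.847205, -2.993991)
(x_1(2), x_2(2)) ≈ (-0.8472, -2.9940)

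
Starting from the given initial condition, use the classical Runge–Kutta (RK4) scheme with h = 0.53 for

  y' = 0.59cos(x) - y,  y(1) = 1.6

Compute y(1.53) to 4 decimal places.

1.0089

RK4: k1 = f(x_n, y_n); k2 = f(x_n + h/2, y_n + (h/2)·k1); k3 = f(x_n + h/2, y_n + (h/2)·k2); k4 = f(x_n + h, y_n + h·k3); y_{n+1} = y_n + (h/6)·(k1 + 2k2 + 2k3 + k4).
x=1.000000, y=1.600000:
  k1 = f(1.000000, 1.600000) = -1.281222
  k2 = f(1.265000, 1.260476) = -1.082855
  k3 = f(1.265000, 1.313043) = -1.135422
  k4 = f(1.530000, 0.998226) = -0.974163
  y ← 1.600000 + (0.53/6)·(k1 + 2k2 + 2k3 + k4) = 1.008879
y(1.53) ≈ 1.0089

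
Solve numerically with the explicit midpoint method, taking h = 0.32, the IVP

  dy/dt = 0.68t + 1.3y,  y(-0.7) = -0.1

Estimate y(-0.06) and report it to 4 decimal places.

Midpoint: k1 = f(t_n, y_n); k2 = f(t_n + h/2, y_n + (h/2)·k1); y_{n+1} = y_n + h·k2.
t=-0.700000, y=-0.100000:
  k1 = f(-0.700000, -0.100000) = -0.606000
  k2 = f(-0.540000, -0.196960) = -0.623248
  y ← -0.100000 + 0.32·(-0.623248) = -0.299439
t=-0.380000, y=-0.299439:
  k1 = f(-0.380000, -0.299439) = -0.647671
  k2 = f(-0.220000, -0.403067) = -0.673587
  y ← -0.299439 + 0.32·(-0.673587) = -0.514987
y(-0.06) ≈ -0.5150

-0.5150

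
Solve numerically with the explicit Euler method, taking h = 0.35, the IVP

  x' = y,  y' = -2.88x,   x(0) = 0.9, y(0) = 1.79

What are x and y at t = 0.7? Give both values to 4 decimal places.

Euler on (x,y): x_{n+1} = x_n + h·x', y_{n+1} = y_n + h·y'.
0.000000: (0.900000, 1.790000); f=(1.790000, -2.592000) → (1.526500, 0.882800)
0.350000: (1.526500, 0.882800); f=(0.882800, -4.396320) → (1.835480, -0.655912)
(x(0.7), y(0.7)) ≈ (1.8355, -0.6559)

1.8355, -0.6559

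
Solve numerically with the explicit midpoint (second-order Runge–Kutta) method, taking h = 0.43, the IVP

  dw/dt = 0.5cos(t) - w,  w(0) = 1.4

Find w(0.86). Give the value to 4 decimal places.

0.8527

Midpoint: k1 = f(t_n, w_n); k2 = f(t_n + h/2, w_n + (h/2)·k1); w_{n+1} = w_n + h·k2.
t=0.000000, w=1.400000:
  k1 = f(0.000000, 1.400000) = -0.900000
  k2 = f(0.215000, 1.206500) = -0.718012
  w ← 1.400000 + 0.43·(-0.718012) = 1.091255
t=0.430000, w=1.091255:
  k1 = f(0.430000, 1.091255) = -0.636772
  k2 = f(0.645000, 0.954349) = -0.554799
  w ← 1.091255 + 0.43·(-0.554799) = 0.852691
w(0.86) ≈ 0.8527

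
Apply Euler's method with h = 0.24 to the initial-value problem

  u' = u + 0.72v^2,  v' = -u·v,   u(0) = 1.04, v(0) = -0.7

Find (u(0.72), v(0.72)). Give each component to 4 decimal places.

Euler on (u,v): u_{n+1} = u_n + h·u', v_{n+1} = v_n + h·v'.
0.000000: (1.040000, -0.700000); f=(1.392800, 0.728000) → (1.374272, -0.525280)
0.240000: (1.374272, -0.525280); f=(1.572934, 0.721878) → (1.751776, -0.352029)
0.480000: (1.751776, -0.352029); f=(1.841002, 0.616677) → (2.193617, -0.204027)
(u(0.72), v(0.72)) ≈ (2.1936, -0.2040)

2.1936, -0.2040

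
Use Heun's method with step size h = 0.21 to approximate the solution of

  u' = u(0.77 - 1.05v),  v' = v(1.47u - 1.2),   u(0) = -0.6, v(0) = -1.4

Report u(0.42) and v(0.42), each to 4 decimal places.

-1.2014, -0.5226

Heun on (u,v): k1 = f(t_n, state_n); k2 = f(t_n + h, state_n + h·k1); state_{n+1} = state_n + (h/2)·(k1 + k2).
0.000000: (-0.600000, -1.400000)
  k1 = (-1.344000, 2.914800)
  predictor → (-0.882240, -0.787892)
  k2 = (-1.409190, 1.967282)
  → (-0.889085, -0.887381)
0.210000: (-0.889085, -0.887381)
  k1 = (-1.513001, 2.224625)
  predictor → (-1.206815, -0.420210)
  k2 = (-1.461719, 1.249713)
  → (-1.201431, -0.522576)
(u(0.42), v(0.42)) ≈ (-1.2014, -0.5226)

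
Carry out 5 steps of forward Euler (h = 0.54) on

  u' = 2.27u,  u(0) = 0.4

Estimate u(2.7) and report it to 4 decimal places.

Euler: u_{n+1} = u_n + h·f(t_n, u_n).
t=0.000000, u=0.400000: f=0.908000 → u ← 0.400000 + 0.54·0.908000 = 0.890320
t=0.540000, u=0.890320: f=2.021026 → u ← 0.890320 + 0.54·2.021026 = 1.981674
t=1.080000, u=1.981674: f=4.498401 → u ← 1.981674 + 0.54·4.498401 = 4.410811
t=1.620000, u=4.410811: f=10.012540 → u ← 4.410811 + 0.54·10.012540 = 9.817582
t=2.160000, u=9.817582: f=22.285911 → u ← 9.817582 + 0.54·22.285911 = 21.851974
u(2.7) ≈ 21.8520

21.8520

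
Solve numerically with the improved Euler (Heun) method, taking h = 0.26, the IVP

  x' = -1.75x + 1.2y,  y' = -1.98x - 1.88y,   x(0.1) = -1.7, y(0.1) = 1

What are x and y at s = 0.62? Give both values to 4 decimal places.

Heun on (x,y): k1 = f(s_n, state_n); k2 = f(s_n + h, state_n + h·k1); state_{n+1} = state_n + (h/2)·(k1 + k2).
0.100000: (-1.700000, 1.000000)
  k1 = (4.175000, 1.486000)
  predictor → (-0.614500, 1.386360)
  k2 = (2.739007, -1.389647)
  → (-0.801179, 1.012526)
0.360000: (-0.801179, 1.012526)
  k1 = (2.617095, -0.317214)
  predictor → (-0.120735, 0.930050)
  k2 = (1.327346, -1.509440)
  → (-0.288402, 0.775061)
(x(0.62), y(0.62)) ≈ (-0.2884, 0.7751)

-0.2884, 0.7751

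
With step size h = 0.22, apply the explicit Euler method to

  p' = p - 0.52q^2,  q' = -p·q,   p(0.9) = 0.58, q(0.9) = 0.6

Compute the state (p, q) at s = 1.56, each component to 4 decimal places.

Euler on (p,q): p_{n+1} = p_n + h·p', q_{n+1} = q_n + h·q'.
0.900000: (0.580000, 0.600000); f=(0.392800, -0.348000) → (0.666416, 0.523440)
1.120000: (0.666416, 0.523440); f=(0.523941, -0.348829) → (0.781683, 0.446698)
1.340000: (0.781683, 0.446698); f=(0.677923, -0.349176) → (0.930826, 0.369879)
(p(1.56), q(1.56)) ≈ (0.9308, 0.3699)

0.9308, 0.3699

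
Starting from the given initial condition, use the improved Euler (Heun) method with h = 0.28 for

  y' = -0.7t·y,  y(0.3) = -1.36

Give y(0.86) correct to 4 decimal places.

Heun: k1 = f(t_n, y_n); k2 = f(t_n + h, y_n + h·k1); y_{n+1} = y_n + (h/2)·(k1 + k2).
t=0.300000, y=-1.360000:
  k1 = f(0.300000, -1.360000) = 0.285600
  k2 = f(0.580000, -1.280032) = 0.519693
  y ← -1.360000 + (0.28/2)·(0.285600 + 0.519693) = -1.247259
t=0.580000, y=-1.247259:
  k1 = f(0.580000, -1.247259) = 0.506387
  k2 = f(0.860000, -1.105471) = 0.665493
  y ← -1.247259 + (0.28/2)·(0.506387 + 0.665493) = -1.083196
y(0.86) ≈ -1.0832

-1.0832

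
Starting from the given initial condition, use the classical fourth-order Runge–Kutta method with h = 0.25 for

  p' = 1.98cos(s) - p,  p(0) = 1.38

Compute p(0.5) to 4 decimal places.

RK4: k1 = f(s_n, p_n); k2 = f(s_n + h/2, p_n + (h/2)·k1); k3 = f(s_n + h/2, p_n + (h/2)·k2); k4 = f(s_n + h, p_n + h·k3); p_{n+1} = p_n + (h/6)·(k1 + 2k2 + 2k3 + k4).
s=0.000000, p=1.380000:
  k1 = f(0.000000, 1.380000) = 0.600000
  k2 = f(0.125000, 1.455000) = 0.509551
  k3 = f(0.125000, 1.443694) = 0.520857
  k4 = f(0.250000, 1.510214) = 0.408232
  p ← 1.380000 + (0.25/6)·(k1 + 2k2 + 2k3 + k4) = 1.507877
s=0.250000, p=1.507877:
  k1 = f(0.250000, 1.507877) = 0.410570
  k2 = f(0.375000, 1.559198) = 0.283207
  k3 = f(0.375000, 1.543278) = 0.299127
  k4 = f(0.500000, 1.582659) = 0.154955
  p ← 1.507877 + (0.25/6)·(k1 + 2k2 + 2k3 + k4) = 1.579968
p(0.5) ≈ 1.5800

1.5800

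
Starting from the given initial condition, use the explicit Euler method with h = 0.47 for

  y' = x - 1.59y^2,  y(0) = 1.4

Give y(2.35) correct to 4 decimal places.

Euler: y_{n+1} = y_n + h·f(x_n, y_n).
x=0.000000, y=1.400000: f=-3.116400 → y ← 1.400000 + 0.47·(-3.116400) = -0.064708
x=0.470000, y=-0.064708: f=0.463342 → y ← -0.064708 + 0.47·0.463342 = 0.153063
x=0.940000, y=0.153063: f=0.902749 → y ← 0.153063 + 0.47·0.902749 = 0.577355
x=1.410000, y=0.577355: f=0.879991 → y ← 0.577355 + 0.47·0.879991 = 0.990951
x=1.880000, y=0.990951: f=0.318646 → y ← 0.990951 + 0.47·0.318646 = 1.140714
y(2.35) ≈ 1.1407

1.1407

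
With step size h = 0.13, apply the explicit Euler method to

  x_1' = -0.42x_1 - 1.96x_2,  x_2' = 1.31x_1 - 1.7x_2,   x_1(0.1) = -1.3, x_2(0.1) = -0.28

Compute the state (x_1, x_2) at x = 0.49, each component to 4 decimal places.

-0.7914, -0.5876

Euler on (x_1,x_2): x_1_{n+1} = x_1_n + h·x_1', x_2_{n+1} = x_2_n + h·x_2'.
0.100000: (-1.300000, -0.280000); f=(1.094800, -1.227000) → (-1.157676, -0.439510)
0.230000: (-1.157676, -0.439510); f=(1.347664, -0.769389) → (-0.982480, -0.539531)
0.360000: (-0.982480, -0.539531); f=(1.470121, -0.369847) → (-0.791364, -0.587611)
(x_1(0.49), x_2(0.49)) ≈ (-0.7914, -0.5876)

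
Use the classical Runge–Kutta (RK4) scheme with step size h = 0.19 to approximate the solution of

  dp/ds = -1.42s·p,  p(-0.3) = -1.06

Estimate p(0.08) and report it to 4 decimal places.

RK4: k1 = f(s_n, p_n); k2 = f(s_n + h/2, p_n + (h/2)·k1); k3 = f(s_n + h/2, p_n + (h/2)·k2); k4 = f(s_n + h, p_n + h·k3); p_{n+1} = p_n + (h/6)·(k1 + 2k2 + 2k3 + k4).
s=-0.300000, p=-1.060000:
  k1 = f(-0.300000, -1.060000) = -0.451560
  k2 = f(-0.205000, -1.102898) = -0.321054
  k3 = f(-0.205000, -1.090500) = -0.317445
  k4 = f(-0.110000, -1.120314) = -0.174993
  p ← -1.060000 + (0.19/6)·(k1 + 2k2 + 2k3 + k4) = -1.120279
s=-0.110000, p=-1.120279:
  k1 = f(-0.110000, -1.120279) = -0.174988
  k2 = f(-0.015000, -1.136903) = -0.024216
  k3 = f(-0.015000, -1.122580) = -0.023911
  k4 = f(0.080000, -1.124822) = 0.127780
  p ← -1.120279 + (0.19/6)·(k1 + 2k2 + 2k3 + k4) = -1.124822
p(0.08) ≈ -1.1248

-1.1248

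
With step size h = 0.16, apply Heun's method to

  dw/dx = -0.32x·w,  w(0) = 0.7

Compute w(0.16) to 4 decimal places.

0.6971

Heun: k1 = f(x_n, w_n); k2 = f(x_n + h, w_n + h·k1); w_{n+1} = w_n + (h/2)·(k1 + k2).
x=0.000000, w=0.700000:
  k1 = f(0.000000, 0.700000) = 0.000000
  k2 = f(0.160000, 0.700000) = -0.035840
  w ← 0.700000 + (0.16/2)·(0.000000 + (-0.035840)) = 0.697133
w(0.16) ≈ 0.6971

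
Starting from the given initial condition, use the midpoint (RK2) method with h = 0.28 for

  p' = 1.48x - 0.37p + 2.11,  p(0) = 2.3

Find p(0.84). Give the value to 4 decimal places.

Midpoint: k1 = f(x_n, p_n); k2 = f(x_n + h/2, p_n + (h/2)·k1); p_{n+1} = p_n + h·k2.
x=0.000000, p=2.300000:
  k1 = f(0.000000, 2.300000) = 1.259000
  k2 = f(0.140000, 2.476260) = 1.400984
  p ← 2.300000 + 0.28·1.400984 = 2.692275
x=0.280000, p=2.692275:
  k1 = f(0.280000, 2.692275) = 1.528258
  k2 = f(0.420000, 2.906232) = 1.656294
  p ← 2.692275 + 0.28·1.656294 = 3.156038
x=0.560000, p=3.156038:
  k1 = f(0.560000, 3.156038) = 1.771066
  k2 = f(0.700000, 3.403987) = 1.886525
  p ← 3.156038 + 0.28·1.886525 = 3.684265
p(0.84) ≈ 3.6843

3.6843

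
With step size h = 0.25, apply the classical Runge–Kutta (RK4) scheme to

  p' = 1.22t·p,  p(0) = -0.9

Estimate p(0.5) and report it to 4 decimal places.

-1.0483

RK4: k1 = f(t_n, p_n); k2 = f(t_n + h/2, p_n + (h/2)·k1); k3 = f(t_n + h/2, p_n + (h/2)·k2); k4 = f(t_n + h, p_n + h·k3); p_{n+1} = p_n + (h/6)·(k1 + 2k2 + 2k3 + k4).
t=0.000000, p=-0.900000:
  k1 = f(0.000000, -0.900000) = 0.000000
  k2 = f(0.125000, -0.900000) = -0.137250
  k3 = f(0.125000, -0.917156) = -0.139866
  k4 = f(0.250000, -0.934967) = -0.285165
  p ← -0.900000 + (0.25/6)·(k1 + 2k2 + 2k3 + k4) = -0.934975
t=0.250000, p=-0.934975:
  k1 = f(0.250000, -0.934975) = -0.285167
  k2 = f(0.375000, -0.970621) = -0.444059
  k3 = f(0.375000, -0.990482) = -0.453146
  k4 = f(0.500000, -1.048261) = -0.639439
  p ← -0.934975 + (0.25/6)·(k1 + 2k2 + 2k3 + k4) = -1.048267
p(0.5) ≈ -1.0483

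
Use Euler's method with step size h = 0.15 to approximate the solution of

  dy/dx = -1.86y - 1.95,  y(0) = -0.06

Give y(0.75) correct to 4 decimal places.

-0.8558

Euler: y_{n+1} = y_n + h·f(x_n, y_n).
x=0.000000, y=-0.060000: f=-1.838400 → y ← -0.060000 + 0.15·(-1.838400) = -0.335760
x=0.150000, y=-0.335760: f=-1.325486 → y ← -0.335760 + 0.15·(-1.325486) = -0.534583
x=0.300000, y=-0.534583: f=-0.955676 → y ← -0.534583 + 0.15·(-0.955676) = -0.677934
x=0.450000, y=-0.677934: f=-0.689042 → y ← -0.677934 + 0.15·(-0.689042) = -0.781291
x=0.600000, y=-0.781291: f=-0.496799 → y ← -0.781291 + 0.15·(-0.496799) = -0.855811
y(0.75) ≈ -0.8558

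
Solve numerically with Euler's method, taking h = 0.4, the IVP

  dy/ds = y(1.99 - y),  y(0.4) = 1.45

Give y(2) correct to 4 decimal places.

Euler: y_{n+1} = y_n + h·f(s_n, y_n).
s=0.400000, y=1.450000: f=0.783000 → y ← 1.450000 + 0.4·0.783000 = 1.763200
s=0.800000, y=1.763200: f=0.399894 → y ← 1.763200 + 0.4·0.399894 = 1.923158
s=1.200000, y=1.923158: f=0.128549 → y ← 1.923158 + 0.4·0.128549 = 1.974577
s=1.600000, y=1.974577: f=0.030454 → y ← 1.974577 + 0.4·0.030454 = 1.986759
y(2) ≈ 1.9868

1.9868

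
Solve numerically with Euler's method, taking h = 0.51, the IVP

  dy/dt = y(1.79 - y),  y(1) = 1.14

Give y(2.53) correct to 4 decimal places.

Euler: y_{n+1} = y_n + h·f(t_n, y_n).
t=1.000000, y=1.140000: f=0.741000 → y ← 1.140000 + 0.51·0.741000 = 1.517910
t=1.510000, y=1.517910: f=0.413008 → y ← 1.517910 + 0.51·0.413008 = 1.728544
t=2.020000, y=1.728544: f=0.106229 → y ← 1.728544 + 0.51·0.106229 = 1.782721
y(2.53) ≈ 1.7827

1.7827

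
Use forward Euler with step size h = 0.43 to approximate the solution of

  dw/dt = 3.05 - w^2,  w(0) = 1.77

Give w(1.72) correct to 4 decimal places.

Euler: w_{n+1} = w_n + h·f(t_n, w_n).
t=0.000000, w=1.770000: f=-0.082900 → w ← 1.770000 + 0.43·(-0.082900) = 1.734353
t=0.430000, w=1.734353: f=0.042020 → w ← 1.734353 + 0.43·0.042020 = 1.752421
t=0.860000, w=1.752421: f=-0.020981 → w ← 1.752421 + 0.43·(-0.020981) = 1.743400
t=1.290000, w=1.743400: f=0.010558 → w ← 1.743400 + 0.43·0.010558 = 1.747939
w(1.72) ≈ 1.7479

1.7479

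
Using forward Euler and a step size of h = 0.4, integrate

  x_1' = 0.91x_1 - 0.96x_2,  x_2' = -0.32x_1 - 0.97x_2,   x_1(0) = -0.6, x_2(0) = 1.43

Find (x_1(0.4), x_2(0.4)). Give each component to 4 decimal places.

Euler on (x_1,x_2): x_1_{n+1} = x_1_n + h·x_1', x_2_{n+1} = x_2_n + h·x_2'.
0.000000: (-0.600000, 1.430000); f=(-1.918800, -1.195100) → (-1.367520, 0.951960)
(x_1(0.4), x_2(0.4)) ≈ (-1.3675, 0.9520)

-1.3675, 0.9520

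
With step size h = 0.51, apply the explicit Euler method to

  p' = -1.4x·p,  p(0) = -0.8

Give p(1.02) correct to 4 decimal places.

Euler: p_{n+1} = p_n + h·f(x_n, p_n).
x=0.000000, p=-0.800000: f=0.000000 → p ← -0.800000 + 0.51·0.000000 = -0.800000
x=0.510000, p=-0.800000: f=0.571200 → p ← -0.800000 + 0.51·0.571200 = -0.508688
p(1.02) ≈ -0.5087

-0.5087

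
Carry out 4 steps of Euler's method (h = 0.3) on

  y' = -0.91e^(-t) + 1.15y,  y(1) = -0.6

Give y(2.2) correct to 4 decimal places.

-2.4575

Euler: y_{n+1} = y_n + h·f(t_n, y_n).
t=1.000000, y=-0.600000: f=-1.024770 → y ← -0.600000 + 0.3·(-1.024770) = -0.907431
t=1.300000, y=-0.907431: f=-1.291550 → y ← -0.907431 + 0.3·(-1.291550) = -1.294896
t=1.600000, y=-1.294896: f=-1.672856 → y ← -1.294896 + 0.3·(-1.672856) = -1.796753
t=1.900000, y=-1.796753: f=-2.202373 → y ← -1.796753 + 0.3·(-2.202373) = -2.457465
y(2.2) ≈ -2.4575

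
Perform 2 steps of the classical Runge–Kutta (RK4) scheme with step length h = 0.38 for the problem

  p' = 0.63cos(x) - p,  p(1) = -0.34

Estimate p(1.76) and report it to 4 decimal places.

RK4: k1 = f(x_n, p_n); k2 = f(x_n + h/2, p_n + (h/2)·k1); k3 = f(x_n + h/2, p_n + (h/2)·k2); k4 = f(x_n + h, p_n + h·k3); p_{n+1} = p_n + (h/6)·(k1 + 2k2 + 2k3 + k4).
x=1.000000, p=-0.340000:
  k1 = f(1.000000, -0.340000) = 0.680390
  k2 = f(1.190000, -0.210726) = 0.444872
  k3 = f(1.190000, -0.255474) = 0.489620
  k4 = f(1.380000, -0.153944) = 0.273418
  p ← -0.340000 + (0.38/6)·(k1 + 2k2 + 2k3 + k4) = -0.161223
x=1.380000, p=-0.161223:
  k1 = f(1.380000, -0.161223) = 0.280697
  k2 = f(1.570000, -0.107891) = 0.108392
  k3 = f(1.570000, -0.140629) = 0.141130
  k4 = f(1.760000, -0.107594) = -0.010895
  p ← -0.161223 + (0.38/6)·(k1 + 2k2 + 2k3 + k4) = -0.112529
p(1.76) ≈ -0.1125

-0.1125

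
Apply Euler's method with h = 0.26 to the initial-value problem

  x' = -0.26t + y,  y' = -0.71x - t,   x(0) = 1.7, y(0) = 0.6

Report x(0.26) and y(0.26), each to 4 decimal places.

Euler on (x,y): x_{n+1} = x_n + h·x', y_{n+1} = y_n + h·y'.
0.000000: (1.700000, 0.600000); f=(0.600000, -1.207000) → (1.856000, 0.286180)
(x(0.26), y(0.26)) ≈ (1.8560, 0.2862)

1.8560, 0.2862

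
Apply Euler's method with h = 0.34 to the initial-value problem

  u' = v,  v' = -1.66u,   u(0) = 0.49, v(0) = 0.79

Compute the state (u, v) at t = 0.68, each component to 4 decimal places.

Euler on (u,v): u_{n+1} = u_n + h·u', v_{n+1} = v_n + h·v'.
0.000000: (0.490000, 0.790000); f=(0.790000, -0.813400) → (0.758600, 0.513444)
0.340000: (0.758600, 0.513444); f=(0.513444, -1.259276) → (0.933171, 0.085290)
(u(0.68), v(0.68)) ≈ (0.9332, 0.0853)

0.9332, 0.0853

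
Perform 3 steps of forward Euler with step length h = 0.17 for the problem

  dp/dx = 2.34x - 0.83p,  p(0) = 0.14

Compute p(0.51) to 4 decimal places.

0.2820

Euler: p_{n+1} = p_n + h·f(x_n, p_n).
x=0.000000, p=0.140000: f=-0.116200 → p ← 0.140000 + 0.17·(-0.116200) = 0.120246
x=0.170000, p=0.120246: f=0.297996 → p ← 0.120246 + 0.17·0.297996 = 0.170905
x=0.340000, p=0.170905: f=0.653749 → p ← 0.170905 + 0.17·0.653749 = 0.282043
p(0.51) ≈ 0.2820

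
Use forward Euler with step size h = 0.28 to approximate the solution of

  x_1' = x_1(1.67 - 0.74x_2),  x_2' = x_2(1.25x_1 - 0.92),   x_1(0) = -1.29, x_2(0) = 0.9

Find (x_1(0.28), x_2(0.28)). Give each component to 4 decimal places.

Euler on (x_1,x_2): x_1_{n+1} = x_1_n + h·x_1', x_2_{n+1} = x_2_n + h·x_2'.
0.000000: (-1.290000, 0.900000); f=(-1.295160, -2.279250) → (-1.652645, 0.261810)
(x_1(0.28), x_2(0.28)) ≈ (-1.6526, 0.2618)

-1.6526, 0.2618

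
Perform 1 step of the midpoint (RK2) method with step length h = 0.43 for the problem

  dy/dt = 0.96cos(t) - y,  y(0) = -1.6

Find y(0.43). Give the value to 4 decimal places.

Midpoint: k1 = f(t_n, y_n); k2 = f(t_n + h/2, y_n + (h/2)·k1); y_{n+1} = y_n + h·k2.
t=0.000000, y=-1.600000:
  k1 = f(0.000000, -1.600000) = 2.560000
  k2 = f(0.215000, -1.049600) = 1.987497
  y ← -1.600000 + 0.43·1.987497 = -0.745376
y(0.43) ≈ -0.7454

-0.7454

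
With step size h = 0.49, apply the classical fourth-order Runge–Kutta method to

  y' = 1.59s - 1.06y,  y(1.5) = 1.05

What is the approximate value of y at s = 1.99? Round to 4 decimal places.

RK4: k1 = f(s_n, y_n); k2 = f(s_n + h/2, y_n + (h/2)·k1); k3 = f(s_n + h/2, y_n + (h/2)·k2); k4 = f(s_n + h, y_n + h·k3); y_{n+1} = y_n + (h/6)·(k1 + 2k2 + 2k3 + k4).
s=1.500000, y=1.050000:
  k1 = f(1.500000, 1.050000) = 1.272000
  k2 = f(1.745000, 1.361640) = 1.331212
  k3 = f(1.745000, 1.376147) = 1.315834
  k4 = f(1.990000, 1.694759) = 1.367656
  y ← 1.050000 + (0.49/6)·(k1 + 2k2 + 2k3 + k4) = 1.697923
y(1.99) ≈ 1.6979

1.6979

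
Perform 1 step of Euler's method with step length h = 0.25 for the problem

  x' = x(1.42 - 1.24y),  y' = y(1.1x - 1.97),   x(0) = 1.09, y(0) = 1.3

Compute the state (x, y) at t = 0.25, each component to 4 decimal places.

Euler on (x,y): x_{n+1} = x_n + h·x', y_{n+1} = y_n + h·y'.
0.000000: (1.090000, 1.300000); f=(-0.209280, -1.002300) → (1.037680, 1.049425)
(x(0.25), y(0.25)) ≈ (1.0377, 1.0494)

1.0377, 1.0494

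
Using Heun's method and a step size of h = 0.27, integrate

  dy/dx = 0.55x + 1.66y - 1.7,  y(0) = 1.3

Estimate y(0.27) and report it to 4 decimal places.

Heun: k1 = f(x_n, y_n); k2 = f(x_n + h, y_n + h·k1); y_{n+1} = y_n + (h/2)·(k1 + k2).
x=0.000000, y=1.300000:
  k1 = f(0.000000, 1.300000) = 0.458000
  k2 = f(0.270000, 1.423660) = 0.811776
  y ← 1.300000 + (0.27/2)·(0.458000 + 0.811776) = 1.471420
y(0.27) ≈ 1.4714

1.4714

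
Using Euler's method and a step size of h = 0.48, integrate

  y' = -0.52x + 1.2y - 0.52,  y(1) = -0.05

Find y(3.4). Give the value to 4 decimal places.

Euler: y_{n+1} = y_n + h·f(x_n, y_n).
x=1.000000, y=-0.050000: f=-1.100000 → y ← -0.050000 + 0.48·(-1.100000) = -0.578000
x=1.480000, y=-0.578000: f=-1.983200 → y ← -0.578000 + 0.48·(-1.983200) = -1.529936
x=1.960000, y=-1.529936: f=-3.375123 → y ← -1.529936 + 0.48·(-3.375123) = -3.149995
x=2.440000, y=-3.149995: f=-5.568794 → y ← -3.149995 + 0.48·(-5.568794) = -5.823016
x=2.920000, y=-5.823016: f=-9.026020 → y ← -5.823016 + 0.48·(-9.026020) = -10.155506
y(3.4) ≈ -10.1555

-10.1555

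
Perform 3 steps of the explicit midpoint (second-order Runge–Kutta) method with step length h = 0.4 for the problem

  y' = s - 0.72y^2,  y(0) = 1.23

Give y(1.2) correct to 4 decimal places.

1.1009

Midpoint: k1 = f(s_n, y_n); k2 = f(s_n + h/2, y_n + (h/2)·k1); y_{n+1} = y_n + h·k2.
s=0.000000, y=1.230000:
  k1 = f(0.000000, 1.230000) = -1.089288
  k2 = f(0.200000, 1.012142) = -0.537591
  y ← 1.230000 + 0.4·(-0.537591) = 1.014964
s=0.400000, y=1.014964:
  k1 = f(0.400000, 1.014964) = -0.341709
  k2 = f(0.600000, 0.946622) = -0.045187
  y ← 1.014964 + 0.4·(-0.045187) = 0.996889
s=0.800000, y=0.996889:
  k1 = f(0.800000, 0.996889) = 0.084473
  k2 = f(1.000000, 1.013783) = 0.260015
  y ← 0.996889 + 0.4·0.260015 = 1.100895
y(1.2) ≈ 1.1009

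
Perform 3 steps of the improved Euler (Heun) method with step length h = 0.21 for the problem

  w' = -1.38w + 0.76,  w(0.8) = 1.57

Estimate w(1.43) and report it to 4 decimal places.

Heun: k1 = f(x_n, w_n); k2 = f(x_n + h, w_n + h·k1); w_{n+1} = w_n + (h/2)·(k1 + k2).
x=0.800000, w=1.570000:
  k1 = f(0.800000, 1.570000) = -1.406600
  k2 = f(1.010000, 1.274614) = -0.998967
  w ← 1.570000 + (0.21/2)·(-1.406600 + (-0.998967)) = 1.317415
x=1.010000, w=1.317415:
  k1 = f(1.010000, 1.317415) = -1.058033
  k2 = f(1.220000, 1.095228) = -0.751415
  w ← 1.317415 + (0.21/2)·(-1.058033 + (-0.751415)) = 1.127423
x=1.220000, w=1.127423:
  k1 = f(1.220000, 1.127423) = -0.795844
  k2 = f(1.430000, 0.960296) = -0.565209
  w ← 1.127423 + (0.21/2)·(-0.795844 + (-0.565209)) = 0.984513
w(1.43) ≈ 0.9845

0.9845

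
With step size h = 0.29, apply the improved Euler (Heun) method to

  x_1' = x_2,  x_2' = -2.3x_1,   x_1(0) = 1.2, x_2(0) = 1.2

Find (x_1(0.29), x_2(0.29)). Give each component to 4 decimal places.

1.4319, 0.2835

Heun on (x_1,x_2): k1 = f(s_n, state_n); k2 = f(s_n + h, state_n + h·k1); state_{n+1} = state_n + (h/2)·(k1 + k2).
0.000000: (1.200000, 1.200000)
  k1 = (1.200000, -2.760000)
  predictor → (1.548000, 0.399600)
  k2 = (0.399600, -3.560400)
  → (1.431942, 0.283542)
(x_1(0.29), x_2(0.29)) ≈ (1.4319, 0.2835)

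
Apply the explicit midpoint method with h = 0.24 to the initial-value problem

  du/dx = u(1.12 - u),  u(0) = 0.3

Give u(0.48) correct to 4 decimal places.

Midpoint: k1 = f(x_n, u_n); k2 = f(x_n + h/2, u_n + (h/2)·k1); u_{n+1} = u_n + h·k2.
x=0.000000, u=0.300000:
  k1 = f(0.000000, 0.300000) = 0.246000
  k2 = f(0.120000, 0.329520) = 0.260479
  u ← 0.300000 + 0.24·0.260479 = 0.362515
x=0.240000, u=0.362515:
  k1 = f(0.240000, 0.362515) = 0.274600
  k2 = f(0.360000, 0.395467) = 0.286529
  u ← 0.362515 + 0.24·0.286529 = 0.431282
u(0.48) ≈ 0.4313

0.4313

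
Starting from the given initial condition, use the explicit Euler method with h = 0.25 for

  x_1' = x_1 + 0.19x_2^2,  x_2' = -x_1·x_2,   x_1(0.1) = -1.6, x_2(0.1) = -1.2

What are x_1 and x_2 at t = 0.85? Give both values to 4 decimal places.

Euler on (x_1,x_2): x_1_{n+1} = x_1_n + h·x_1', x_2_{n+1} = x_2_n + h·x_2'.
0.100000: (-1.600000, -1.200000); f=(-1.326400, -1.920000) → (-1.931600, -1.680000)
0.350000: (-1.931600, -1.680000); f=(-1.395344, -3.245088) → (-2.280436, -2.491272)
0.600000: (-2.280436, -2.491272); f=(-1.101213, -5.681186) → (-2.555739, -3.911569)
(x_1(0.85), x_2(0.85)) ≈ (-2.5557, -3.9116)

-2.5557, -3.9116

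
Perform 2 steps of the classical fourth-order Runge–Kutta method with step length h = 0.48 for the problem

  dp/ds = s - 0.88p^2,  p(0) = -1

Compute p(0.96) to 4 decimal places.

-3.2975

RK4: k1 = f(s_n, p_n); k2 = f(s_n + h/2, p_n + (h/2)·k1); k3 = f(s_n + h/2, p_n + (h/2)·k2); k4 = f(s_n + h, p_n + h·k3); p_{n+1} = p_n + (h/6)·(k1 + 2k2 + 2k3 + k4).
s=0.000000, p=-1.000000:
  k1 = f(0.000000, -1.000000) = -0.880000
  k2 = f(0.240000, -1.211200) = -1.050965
  k3 = f(0.240000, -1.252232) = -1.139914
  k4 = f(0.480000, -1.547159) = -1.626456
  p ← -1.000000 + (0.48/6)·(k1 + 2k2 + 2k3 + k4) = -1.551057
s=0.480000, p=-1.551057:
  k1 = f(0.480000, -1.551057) = -1.637085
  k2 = f(0.720000, -1.943957) = -2.605494
  k3 = f(0.720000, -2.176376) = -3.448217
  k4 = f(0.960000, -3.206201) = -8.086160
  p ← -1.551057 + (0.48/6)·(k1 + 2k2 + 2k3 + k4) = -3.297510
p(0.96) ≈ -3.2975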